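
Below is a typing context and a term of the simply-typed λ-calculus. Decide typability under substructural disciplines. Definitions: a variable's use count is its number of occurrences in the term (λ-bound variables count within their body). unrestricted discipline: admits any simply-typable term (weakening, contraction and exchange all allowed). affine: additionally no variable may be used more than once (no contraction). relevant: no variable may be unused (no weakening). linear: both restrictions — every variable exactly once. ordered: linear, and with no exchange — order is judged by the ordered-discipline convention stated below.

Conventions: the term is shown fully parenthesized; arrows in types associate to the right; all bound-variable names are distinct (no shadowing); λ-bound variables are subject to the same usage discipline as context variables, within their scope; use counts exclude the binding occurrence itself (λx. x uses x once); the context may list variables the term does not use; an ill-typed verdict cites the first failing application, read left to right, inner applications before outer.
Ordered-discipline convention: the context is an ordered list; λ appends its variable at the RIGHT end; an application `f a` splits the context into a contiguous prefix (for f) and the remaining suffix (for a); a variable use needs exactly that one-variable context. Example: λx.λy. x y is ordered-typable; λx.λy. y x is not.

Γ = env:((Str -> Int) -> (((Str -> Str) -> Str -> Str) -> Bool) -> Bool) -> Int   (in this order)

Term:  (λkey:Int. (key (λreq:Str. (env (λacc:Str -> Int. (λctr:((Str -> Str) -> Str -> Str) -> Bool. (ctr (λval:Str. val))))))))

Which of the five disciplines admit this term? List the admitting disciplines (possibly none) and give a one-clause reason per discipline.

admitting disciplines: none
use counts: env=1; key (bound)=1; req (bound)=0; acc (bound)=0; ctr (bound)=1; val (bound)=1
use order (left to right): key, env, ctr, val
typing: ill-typed: an application expects (Str -> Str) -> Str -> Str but receives Str -> Str
ordered ✗ (the type mismatch rejects it)
linear ✗ (not simply typable)
affine ✗ (fails simple typing)
relevant ✗ (a type mismatch blocks all five)
unrestricted ✗ (the type mismatch rejects it)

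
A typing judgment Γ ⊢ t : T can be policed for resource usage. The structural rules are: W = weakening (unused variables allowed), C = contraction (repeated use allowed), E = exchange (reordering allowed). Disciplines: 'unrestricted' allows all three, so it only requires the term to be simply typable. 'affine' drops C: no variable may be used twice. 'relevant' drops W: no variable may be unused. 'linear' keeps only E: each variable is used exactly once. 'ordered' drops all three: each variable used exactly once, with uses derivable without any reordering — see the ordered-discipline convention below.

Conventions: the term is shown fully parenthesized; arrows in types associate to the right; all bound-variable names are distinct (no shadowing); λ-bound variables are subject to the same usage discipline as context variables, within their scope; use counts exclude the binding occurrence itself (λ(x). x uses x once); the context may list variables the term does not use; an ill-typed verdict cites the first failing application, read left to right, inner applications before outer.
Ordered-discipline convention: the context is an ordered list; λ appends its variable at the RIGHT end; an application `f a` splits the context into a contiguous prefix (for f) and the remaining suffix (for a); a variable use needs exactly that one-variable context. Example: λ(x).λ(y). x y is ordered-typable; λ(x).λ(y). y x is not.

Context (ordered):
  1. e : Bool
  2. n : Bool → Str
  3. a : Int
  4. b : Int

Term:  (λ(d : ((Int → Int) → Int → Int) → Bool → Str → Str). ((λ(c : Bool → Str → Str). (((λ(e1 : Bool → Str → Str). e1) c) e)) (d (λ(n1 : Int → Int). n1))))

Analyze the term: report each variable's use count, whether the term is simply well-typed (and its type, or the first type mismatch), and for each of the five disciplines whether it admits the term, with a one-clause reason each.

variable uses: e=1; n=0; a=0; b=0; d (bound)=1; c (bound)=1; e1 (bound)=1; n1 (bound)=1
left-to-right use order: e1, c, e, d, n1
typing: well-typed at (((Int → Int) → Int → Int) → Bool → Str → Str) → Str → Str
ordered ✗ (n, a, b never used (weakening))
linear ✗ (n, a, b never used (weakening))
affine ✓ (none of e, n, a, b, d, c, e1, n1 used more than once)
relevant ✗ (n, a, b never used (weakening))
unrestricted ✓ (simply typable at (((Int → Int) → Int → Int) → Bool → Str → Str) → Str → Str; W, C, E all held)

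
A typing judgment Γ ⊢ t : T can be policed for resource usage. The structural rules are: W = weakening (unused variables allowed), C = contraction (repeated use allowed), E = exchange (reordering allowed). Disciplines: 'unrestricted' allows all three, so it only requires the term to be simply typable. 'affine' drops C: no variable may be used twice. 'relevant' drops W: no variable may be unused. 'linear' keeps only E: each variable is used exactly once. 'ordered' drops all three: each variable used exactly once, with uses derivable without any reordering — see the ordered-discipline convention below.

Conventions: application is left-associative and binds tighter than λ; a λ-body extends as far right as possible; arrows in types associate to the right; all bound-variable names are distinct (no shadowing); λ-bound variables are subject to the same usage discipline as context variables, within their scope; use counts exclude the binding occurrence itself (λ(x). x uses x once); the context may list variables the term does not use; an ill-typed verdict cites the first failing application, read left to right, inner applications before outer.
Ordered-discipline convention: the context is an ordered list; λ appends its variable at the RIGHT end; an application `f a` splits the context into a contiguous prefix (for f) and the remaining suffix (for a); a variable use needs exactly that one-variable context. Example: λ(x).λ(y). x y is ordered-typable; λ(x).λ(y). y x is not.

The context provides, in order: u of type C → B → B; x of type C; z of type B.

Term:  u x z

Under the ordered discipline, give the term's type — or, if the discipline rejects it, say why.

term : B
counts: u: 1, x: 1, z: 1
left-to-right use order: u, x, z
typing: well-typed — term : B
all disciplines: ordered ✓; linear ✓; affine ✓; relevant ✓; unrestricted ✓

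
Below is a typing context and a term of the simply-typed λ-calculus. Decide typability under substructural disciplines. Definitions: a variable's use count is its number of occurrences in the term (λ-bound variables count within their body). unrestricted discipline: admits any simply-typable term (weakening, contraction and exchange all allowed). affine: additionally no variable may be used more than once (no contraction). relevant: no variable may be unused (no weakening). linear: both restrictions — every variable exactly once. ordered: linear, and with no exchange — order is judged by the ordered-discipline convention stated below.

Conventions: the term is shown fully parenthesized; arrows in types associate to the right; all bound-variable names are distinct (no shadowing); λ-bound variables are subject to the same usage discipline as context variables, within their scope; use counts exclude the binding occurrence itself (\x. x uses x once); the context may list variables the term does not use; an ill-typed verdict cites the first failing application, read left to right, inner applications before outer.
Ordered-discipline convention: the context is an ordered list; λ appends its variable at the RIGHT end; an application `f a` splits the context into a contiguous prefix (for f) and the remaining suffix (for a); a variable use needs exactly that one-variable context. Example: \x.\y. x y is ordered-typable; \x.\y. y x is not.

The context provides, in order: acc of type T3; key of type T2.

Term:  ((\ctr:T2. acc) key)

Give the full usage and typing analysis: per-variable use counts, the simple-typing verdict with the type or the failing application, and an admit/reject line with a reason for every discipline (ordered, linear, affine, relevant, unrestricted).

variable uses: acc: 1, key: 1, ctr (λ-bound): 0
left-to-right use order: acc, key
typing: well-typed at T3
ordered: ✗ — ctr left unused
linear: ✗ — ctr left unused
affine: ✓ — none of acc, key, ctr used more than once
relevant: ✗ — ctr left unused
unrestricted: ✓ — simply typable at T3; W, C, E all held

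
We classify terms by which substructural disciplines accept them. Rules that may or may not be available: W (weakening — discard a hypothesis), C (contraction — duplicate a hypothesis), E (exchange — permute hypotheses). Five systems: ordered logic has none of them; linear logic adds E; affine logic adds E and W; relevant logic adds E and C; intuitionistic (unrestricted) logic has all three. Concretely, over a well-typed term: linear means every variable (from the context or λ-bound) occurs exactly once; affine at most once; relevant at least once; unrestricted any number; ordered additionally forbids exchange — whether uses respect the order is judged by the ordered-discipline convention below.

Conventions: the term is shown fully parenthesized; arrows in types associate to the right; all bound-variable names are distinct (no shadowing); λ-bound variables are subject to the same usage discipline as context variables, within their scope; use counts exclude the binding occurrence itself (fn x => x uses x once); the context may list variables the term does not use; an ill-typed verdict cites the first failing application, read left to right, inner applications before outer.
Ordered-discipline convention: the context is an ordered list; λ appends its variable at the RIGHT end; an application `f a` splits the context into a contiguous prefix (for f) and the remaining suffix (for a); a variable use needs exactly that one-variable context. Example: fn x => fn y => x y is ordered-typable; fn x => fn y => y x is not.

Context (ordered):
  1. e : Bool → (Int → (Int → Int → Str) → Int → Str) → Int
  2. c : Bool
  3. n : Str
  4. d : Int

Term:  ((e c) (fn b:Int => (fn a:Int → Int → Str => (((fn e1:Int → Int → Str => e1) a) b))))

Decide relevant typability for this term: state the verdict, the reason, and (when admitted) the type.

no — n, d left unused
usage: e: 1×; c: 1×; n: 0×; d: 0×; b (λ-bound): 1×; a (λ-bound): 1×; e1 (λ-bound): 1×
uses in reading order: e, c, e1, a, b
typing: well-typed at Int
all disciplines: ordered ✗, linear ✗, affine ✓, relevant ✗, unrestricted ✓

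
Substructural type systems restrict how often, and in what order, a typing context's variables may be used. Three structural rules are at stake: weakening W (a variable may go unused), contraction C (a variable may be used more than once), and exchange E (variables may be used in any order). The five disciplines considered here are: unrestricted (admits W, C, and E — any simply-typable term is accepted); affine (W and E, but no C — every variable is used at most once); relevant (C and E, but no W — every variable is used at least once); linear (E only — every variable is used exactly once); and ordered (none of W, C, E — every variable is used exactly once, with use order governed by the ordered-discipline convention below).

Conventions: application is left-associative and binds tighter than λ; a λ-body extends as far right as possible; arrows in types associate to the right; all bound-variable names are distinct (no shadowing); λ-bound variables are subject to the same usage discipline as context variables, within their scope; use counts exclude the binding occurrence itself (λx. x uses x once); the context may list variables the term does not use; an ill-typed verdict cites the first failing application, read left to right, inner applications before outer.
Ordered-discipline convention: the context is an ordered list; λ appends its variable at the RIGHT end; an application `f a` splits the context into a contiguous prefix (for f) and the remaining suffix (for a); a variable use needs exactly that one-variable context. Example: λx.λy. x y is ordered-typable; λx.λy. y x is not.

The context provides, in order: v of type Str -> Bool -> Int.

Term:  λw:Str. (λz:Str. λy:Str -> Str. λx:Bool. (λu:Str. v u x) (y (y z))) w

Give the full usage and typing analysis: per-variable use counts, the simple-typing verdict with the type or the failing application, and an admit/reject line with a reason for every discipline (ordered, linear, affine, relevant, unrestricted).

variable uses: v: 1; w [bound]: 1; z [bound]: 1; y [bound]: 2; x [bound]: 1; u [bound]: 1
uses in reading order: v, u, x, y, y, z, w
typing: well-typed — term : Str -> (Str -> Str) -> Bool -> Int
ordered: ✗ — repeated use of y ×2
linear: ✗ — repeated use of y ×2
affine: ✗ — repeated use of y ×2
relevant: ✓ — every one of v, w, z, y, x, u appears
unrestricted: ✓ — type-checks (Str -> (Str -> Str) -> Bool -> Int) and nothing is barred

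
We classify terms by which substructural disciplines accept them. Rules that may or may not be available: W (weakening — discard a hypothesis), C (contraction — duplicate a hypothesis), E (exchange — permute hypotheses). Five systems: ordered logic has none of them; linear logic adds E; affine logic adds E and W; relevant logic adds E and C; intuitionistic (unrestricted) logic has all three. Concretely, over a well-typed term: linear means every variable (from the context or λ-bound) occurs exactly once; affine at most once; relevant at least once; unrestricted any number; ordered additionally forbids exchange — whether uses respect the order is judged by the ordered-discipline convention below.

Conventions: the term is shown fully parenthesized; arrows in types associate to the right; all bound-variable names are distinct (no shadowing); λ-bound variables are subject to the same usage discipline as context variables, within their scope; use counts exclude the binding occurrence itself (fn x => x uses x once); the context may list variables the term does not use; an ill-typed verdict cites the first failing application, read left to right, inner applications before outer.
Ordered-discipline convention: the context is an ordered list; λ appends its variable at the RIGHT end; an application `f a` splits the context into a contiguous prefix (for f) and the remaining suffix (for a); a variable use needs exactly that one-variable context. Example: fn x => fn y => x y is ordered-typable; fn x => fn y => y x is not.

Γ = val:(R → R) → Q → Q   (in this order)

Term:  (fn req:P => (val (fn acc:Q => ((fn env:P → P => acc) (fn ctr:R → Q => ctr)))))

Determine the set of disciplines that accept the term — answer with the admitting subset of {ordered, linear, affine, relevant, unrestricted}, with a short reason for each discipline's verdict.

admitted by: none
use counts: val: 1×, req (λ-bound): 0×, acc (λ-bound): 1×, env (λ-bound): 0×, ctr (λ-bound): 1×
order of uses: val, acc, ctr
typing: ill-typed: an application expects P → P but receives (R → Q) → R → Q
ordered: ✗ — a type mismatch blocks all five
linear: ✗ — the type mismatch rejects it
affine: ✗ — not simply typable
relevant: ✗ — fails simple typing
unrestricted: ✗ — a type mismatch blocks all five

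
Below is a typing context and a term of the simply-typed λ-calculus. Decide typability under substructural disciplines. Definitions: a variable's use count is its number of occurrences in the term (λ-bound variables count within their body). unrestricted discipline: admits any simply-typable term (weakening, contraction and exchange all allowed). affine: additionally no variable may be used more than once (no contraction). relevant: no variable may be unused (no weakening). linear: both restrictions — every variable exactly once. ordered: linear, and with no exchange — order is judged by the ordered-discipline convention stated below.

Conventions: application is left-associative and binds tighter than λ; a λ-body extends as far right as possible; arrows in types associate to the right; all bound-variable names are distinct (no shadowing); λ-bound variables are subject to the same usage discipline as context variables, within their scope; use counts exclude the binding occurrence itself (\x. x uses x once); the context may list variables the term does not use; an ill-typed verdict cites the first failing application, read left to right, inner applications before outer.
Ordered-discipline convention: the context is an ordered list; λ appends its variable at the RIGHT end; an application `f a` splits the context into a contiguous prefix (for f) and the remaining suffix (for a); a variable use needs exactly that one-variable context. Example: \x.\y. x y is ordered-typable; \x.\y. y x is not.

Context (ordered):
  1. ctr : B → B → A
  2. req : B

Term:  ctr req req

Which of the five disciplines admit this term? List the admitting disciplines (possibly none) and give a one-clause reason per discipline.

accepted by: relevant, unrestricted
counts: ctr: 1; req: 2
uses in reading order: ctr, req, req
typing: ✓ — A
ordered ✗ (req ×2 used more than once (contraction))
linear ✗ (req ×2 used more than once (contraction))
affine ✗ (req ×2 used more than once (contraction))
relevant ✓ (every one of ctr, req appears)
unrestricted ✓ (well-typed at A; no restrictions here)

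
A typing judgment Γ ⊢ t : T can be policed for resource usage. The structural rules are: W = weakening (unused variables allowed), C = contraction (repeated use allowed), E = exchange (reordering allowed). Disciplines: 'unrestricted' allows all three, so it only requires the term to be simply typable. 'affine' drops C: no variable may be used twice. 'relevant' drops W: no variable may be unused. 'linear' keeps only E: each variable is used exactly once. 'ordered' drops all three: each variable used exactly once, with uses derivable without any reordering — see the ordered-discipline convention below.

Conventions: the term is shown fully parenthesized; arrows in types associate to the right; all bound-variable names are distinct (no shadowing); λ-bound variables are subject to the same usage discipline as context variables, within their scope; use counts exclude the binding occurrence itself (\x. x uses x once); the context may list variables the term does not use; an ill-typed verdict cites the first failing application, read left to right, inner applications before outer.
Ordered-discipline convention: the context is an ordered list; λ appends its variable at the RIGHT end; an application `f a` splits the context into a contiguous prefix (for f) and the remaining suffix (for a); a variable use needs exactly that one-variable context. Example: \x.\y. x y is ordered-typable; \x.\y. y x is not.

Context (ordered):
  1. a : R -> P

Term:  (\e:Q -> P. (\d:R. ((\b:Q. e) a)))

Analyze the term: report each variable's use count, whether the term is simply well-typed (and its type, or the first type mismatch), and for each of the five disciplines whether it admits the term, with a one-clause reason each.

use counts: a: 1×, e [bound]: 1×, d [bound]: 0×, b [bound]: 0×
order of uses: e, a
typing: ill-typed: a function awaiting Q gets R -> P
ordered: ✗ — not simply typable
linear: ✗ — fails simple typing
affine: ✗ — a type mismatch blocks all five
relevant: ✗ — the type mismatch rejects it
unrestricted: ✗ — not simply typable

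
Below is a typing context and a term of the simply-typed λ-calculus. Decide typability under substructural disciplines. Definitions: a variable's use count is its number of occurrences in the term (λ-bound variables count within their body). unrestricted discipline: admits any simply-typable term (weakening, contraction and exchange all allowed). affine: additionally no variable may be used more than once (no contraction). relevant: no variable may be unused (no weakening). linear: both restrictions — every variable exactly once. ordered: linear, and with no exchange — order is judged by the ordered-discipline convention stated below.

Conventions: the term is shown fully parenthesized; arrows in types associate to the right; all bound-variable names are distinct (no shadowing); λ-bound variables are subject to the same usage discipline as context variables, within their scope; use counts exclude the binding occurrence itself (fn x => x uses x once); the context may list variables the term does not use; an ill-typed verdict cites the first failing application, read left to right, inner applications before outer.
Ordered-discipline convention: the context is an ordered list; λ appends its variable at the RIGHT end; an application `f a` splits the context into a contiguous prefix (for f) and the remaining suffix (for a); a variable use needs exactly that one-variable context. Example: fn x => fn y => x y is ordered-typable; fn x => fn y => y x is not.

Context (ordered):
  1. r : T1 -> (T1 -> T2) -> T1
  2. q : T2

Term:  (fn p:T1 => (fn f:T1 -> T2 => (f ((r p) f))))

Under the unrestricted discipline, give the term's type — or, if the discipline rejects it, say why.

term : T1 -> (T1 -> T2) -> T2
use counts: r=1, q=0, p (bound)=1, f (bound)=2
order of uses: f, r, p, f
typing: well-typed at T1 -> (T1 -> T2) -> T2
across the five disciplines: ordered ✗ | linear ✗ | affine ✗ | relevant ✗ | unrestricted ✓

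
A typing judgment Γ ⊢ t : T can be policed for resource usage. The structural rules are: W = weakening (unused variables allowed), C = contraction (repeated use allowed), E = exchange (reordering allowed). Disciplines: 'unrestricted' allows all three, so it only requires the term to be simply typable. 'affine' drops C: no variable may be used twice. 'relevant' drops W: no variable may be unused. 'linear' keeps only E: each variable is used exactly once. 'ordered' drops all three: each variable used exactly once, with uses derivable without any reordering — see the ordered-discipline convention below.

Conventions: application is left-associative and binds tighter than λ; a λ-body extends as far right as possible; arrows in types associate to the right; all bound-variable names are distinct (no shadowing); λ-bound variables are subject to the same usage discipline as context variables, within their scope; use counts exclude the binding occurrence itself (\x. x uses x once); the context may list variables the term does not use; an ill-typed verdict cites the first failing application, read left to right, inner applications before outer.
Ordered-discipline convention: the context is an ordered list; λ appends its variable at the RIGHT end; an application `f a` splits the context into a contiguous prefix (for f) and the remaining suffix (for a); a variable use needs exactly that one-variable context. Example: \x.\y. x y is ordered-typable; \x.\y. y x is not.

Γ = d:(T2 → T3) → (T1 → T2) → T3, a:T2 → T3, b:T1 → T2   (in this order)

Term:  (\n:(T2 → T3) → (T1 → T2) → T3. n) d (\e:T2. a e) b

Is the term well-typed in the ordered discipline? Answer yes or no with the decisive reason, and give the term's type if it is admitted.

yes — d, a, b, n, e: once each, no exchange needed; term : T3
variable uses: d: 1×, a: 1×, b: 1×, n [bound]: 1×, e [bound]: 1×
order of uses: n, d, a, e, b
typing: the term checks, with type T3
per-discipline verdicts: ordered ✓, linear ✓, affine ✓, relevant ✓, unrestricted ✓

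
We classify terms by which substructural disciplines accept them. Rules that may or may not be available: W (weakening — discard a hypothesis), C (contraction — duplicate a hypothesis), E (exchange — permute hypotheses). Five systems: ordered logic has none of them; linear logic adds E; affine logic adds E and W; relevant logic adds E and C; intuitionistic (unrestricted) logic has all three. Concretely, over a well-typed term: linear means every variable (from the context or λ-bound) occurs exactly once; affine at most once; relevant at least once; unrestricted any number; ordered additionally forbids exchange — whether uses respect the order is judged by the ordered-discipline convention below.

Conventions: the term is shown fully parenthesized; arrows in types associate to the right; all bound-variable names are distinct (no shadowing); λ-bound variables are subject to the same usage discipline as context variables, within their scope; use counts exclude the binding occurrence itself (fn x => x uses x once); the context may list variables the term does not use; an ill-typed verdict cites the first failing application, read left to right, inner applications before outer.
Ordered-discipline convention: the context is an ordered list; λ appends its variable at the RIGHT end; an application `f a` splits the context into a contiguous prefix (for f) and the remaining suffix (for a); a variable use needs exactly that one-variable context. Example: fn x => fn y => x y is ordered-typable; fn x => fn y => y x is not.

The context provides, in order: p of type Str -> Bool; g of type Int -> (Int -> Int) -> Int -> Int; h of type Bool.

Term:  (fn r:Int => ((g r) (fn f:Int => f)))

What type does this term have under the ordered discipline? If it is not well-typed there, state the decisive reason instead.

not well-typed under ordered — unused: p, h — weakening required
usage: p=0, g=1, h=0, r (λ-bound)=1, f (λ-bound)=1
uses in reading order: g, r, f
typing: the term checks, with type Int -> Int -> Int
summary: ordered ✗ | linear ✗ | affine ✓ | relevant ✗ | unrestricted ✓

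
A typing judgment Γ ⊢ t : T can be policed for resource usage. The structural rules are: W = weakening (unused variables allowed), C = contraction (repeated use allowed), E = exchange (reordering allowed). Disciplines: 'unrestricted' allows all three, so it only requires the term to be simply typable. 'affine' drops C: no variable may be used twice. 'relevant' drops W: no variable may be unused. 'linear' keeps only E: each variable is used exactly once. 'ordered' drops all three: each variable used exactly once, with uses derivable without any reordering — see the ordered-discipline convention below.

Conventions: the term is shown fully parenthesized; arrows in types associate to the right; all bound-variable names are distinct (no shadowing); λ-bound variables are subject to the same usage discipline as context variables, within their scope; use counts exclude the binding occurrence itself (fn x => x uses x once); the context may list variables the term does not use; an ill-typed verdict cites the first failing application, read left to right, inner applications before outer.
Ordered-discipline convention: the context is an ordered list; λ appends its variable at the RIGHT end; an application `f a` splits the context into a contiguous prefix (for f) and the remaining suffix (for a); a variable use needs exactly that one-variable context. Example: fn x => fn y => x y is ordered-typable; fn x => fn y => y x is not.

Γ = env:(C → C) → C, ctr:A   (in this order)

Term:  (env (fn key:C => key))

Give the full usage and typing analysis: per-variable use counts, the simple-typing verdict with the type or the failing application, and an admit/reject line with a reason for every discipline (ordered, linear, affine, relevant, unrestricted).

counts: env: 1, ctr: 0, key (bound): 1
uses in reading order: env, key
typing: ✓ — C
ordered: ✗ — ctr left unused
linear: ✗ — ctr left unused
affine: ✓ — env, ctr, key: no repeats, contraction unneeded
relevant: ✗ — ctr left unused
unrestricted: ✓ — type-checks (C) and nothing is barred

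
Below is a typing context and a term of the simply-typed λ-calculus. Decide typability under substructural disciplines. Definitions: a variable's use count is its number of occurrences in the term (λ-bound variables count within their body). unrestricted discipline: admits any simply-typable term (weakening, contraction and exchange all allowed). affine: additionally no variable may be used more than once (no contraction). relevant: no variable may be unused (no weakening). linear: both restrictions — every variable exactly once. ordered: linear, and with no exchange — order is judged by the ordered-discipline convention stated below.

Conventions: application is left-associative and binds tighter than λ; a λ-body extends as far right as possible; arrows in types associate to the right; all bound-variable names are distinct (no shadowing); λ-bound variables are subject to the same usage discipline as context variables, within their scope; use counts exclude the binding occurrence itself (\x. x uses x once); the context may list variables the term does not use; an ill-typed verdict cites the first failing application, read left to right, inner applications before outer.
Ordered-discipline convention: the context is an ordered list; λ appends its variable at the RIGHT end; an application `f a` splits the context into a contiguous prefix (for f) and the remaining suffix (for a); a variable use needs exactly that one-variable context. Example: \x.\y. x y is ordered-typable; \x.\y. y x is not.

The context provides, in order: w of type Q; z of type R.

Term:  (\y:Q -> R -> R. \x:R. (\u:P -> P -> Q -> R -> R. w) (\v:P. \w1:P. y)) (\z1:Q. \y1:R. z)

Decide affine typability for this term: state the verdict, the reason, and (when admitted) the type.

yes — at most one use each (w, z, y, x, u, v, w1, z1, y1); term : R -> Q
variable uses: w ×1, z ×1, y (bound) ×1, x (bound) ×0, u (bound) ×0, v (bound) ×0, w1 (bound) ×0, z1 (bound) ×0, y1 (bound) ×0
left-to-right use order: w, y, z
typing: the term checks, with type R -> Q
across the five disciplines: ordered ✗, linear ✗, affine ✓, relevant ✗, unrestricted ✓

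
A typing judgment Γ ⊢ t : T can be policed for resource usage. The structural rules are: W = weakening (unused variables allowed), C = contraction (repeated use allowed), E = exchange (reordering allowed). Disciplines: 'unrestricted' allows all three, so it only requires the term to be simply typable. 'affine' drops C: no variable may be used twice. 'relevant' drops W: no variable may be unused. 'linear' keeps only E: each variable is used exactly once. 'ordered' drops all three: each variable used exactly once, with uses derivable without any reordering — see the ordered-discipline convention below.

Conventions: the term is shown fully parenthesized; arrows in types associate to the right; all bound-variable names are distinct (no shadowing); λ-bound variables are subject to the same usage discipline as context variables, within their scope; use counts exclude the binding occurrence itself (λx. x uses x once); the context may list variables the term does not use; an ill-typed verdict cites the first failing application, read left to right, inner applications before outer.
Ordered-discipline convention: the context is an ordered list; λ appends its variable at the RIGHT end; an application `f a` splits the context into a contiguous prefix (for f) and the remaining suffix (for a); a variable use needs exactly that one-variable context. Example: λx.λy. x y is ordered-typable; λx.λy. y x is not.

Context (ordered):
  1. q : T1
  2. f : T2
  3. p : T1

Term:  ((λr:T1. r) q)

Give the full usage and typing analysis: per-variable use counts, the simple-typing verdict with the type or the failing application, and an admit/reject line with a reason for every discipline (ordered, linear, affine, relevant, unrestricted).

use counts: q ×1, f ×0, p ×0, r [bound] ×1
use order (left to right): r, q
typing: the term checks, with type T1
ordered ✗ (f, p left unused)
linear ✗ (f, p left unused)
affine ✓ (q, f, p, r: no repeats, contraction unneeded)
relevant ✗ (f, p left unused)
unrestricted ✓ (well-typed at T1; no restrictions here)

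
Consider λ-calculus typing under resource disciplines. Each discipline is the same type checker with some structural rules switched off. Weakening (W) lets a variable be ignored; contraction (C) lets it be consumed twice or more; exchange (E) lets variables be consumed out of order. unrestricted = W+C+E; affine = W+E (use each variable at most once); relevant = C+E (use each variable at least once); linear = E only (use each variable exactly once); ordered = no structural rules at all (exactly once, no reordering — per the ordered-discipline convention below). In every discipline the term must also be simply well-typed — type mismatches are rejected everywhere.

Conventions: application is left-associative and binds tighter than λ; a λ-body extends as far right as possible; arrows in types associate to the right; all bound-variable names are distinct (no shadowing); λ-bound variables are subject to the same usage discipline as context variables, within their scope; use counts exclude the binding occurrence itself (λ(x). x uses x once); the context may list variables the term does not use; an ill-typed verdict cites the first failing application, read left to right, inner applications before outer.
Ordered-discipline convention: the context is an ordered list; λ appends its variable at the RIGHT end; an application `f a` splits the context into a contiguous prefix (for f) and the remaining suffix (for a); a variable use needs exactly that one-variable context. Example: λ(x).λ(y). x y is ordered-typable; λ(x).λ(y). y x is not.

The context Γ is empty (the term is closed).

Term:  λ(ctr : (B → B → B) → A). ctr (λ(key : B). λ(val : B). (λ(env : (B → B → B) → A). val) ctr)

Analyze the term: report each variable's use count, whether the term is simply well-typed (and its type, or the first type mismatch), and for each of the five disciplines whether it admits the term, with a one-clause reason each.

variable uses: ctr (λ-bound)=2, key (λ-bound)=0, val (λ-bound)=1, env (λ-bound)=0
use order (left to right): ctr, val, ctr
typing: ✓ — ((B → B → B) → A) → A
ordered: ✗ — uses contraction: ctr ×2; key, env never used (weakening)
linear: ✗ — uses contraction: ctr ×2; key, env never used (weakening)
affine: ✗ — uses contraction: ctr ×2
relevant: ✗ — key, env never used (weakening)
unrestricted: ✓ — simply typable at ((B → B → B) → A) → A; W, C, E all held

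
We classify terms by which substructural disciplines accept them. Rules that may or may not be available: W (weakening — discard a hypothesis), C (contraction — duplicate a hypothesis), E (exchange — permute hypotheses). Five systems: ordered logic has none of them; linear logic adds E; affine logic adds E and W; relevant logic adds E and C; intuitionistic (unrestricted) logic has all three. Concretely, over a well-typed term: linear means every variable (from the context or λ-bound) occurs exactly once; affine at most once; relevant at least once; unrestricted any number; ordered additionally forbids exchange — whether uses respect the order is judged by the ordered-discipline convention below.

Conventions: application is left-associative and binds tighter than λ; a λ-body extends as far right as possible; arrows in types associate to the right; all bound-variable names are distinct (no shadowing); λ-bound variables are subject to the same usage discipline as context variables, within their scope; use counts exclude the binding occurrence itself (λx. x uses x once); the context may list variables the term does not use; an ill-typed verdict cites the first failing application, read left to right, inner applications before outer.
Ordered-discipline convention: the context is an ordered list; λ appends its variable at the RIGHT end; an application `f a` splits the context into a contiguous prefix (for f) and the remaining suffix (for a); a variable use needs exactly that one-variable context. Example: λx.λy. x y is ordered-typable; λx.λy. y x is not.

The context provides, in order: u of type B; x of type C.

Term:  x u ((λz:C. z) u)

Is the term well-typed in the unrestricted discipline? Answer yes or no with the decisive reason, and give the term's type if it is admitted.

no — a type mismatch blocks all five
variable uses: u: 2; x: 1; z [bound]: 1
order of uses: x, u, z, u
typing: ill-typed: can't apply a value of type C
per-discipline verdicts: ordered ✗ | linear ✗ | affine ✗ | relevant ✗ | unrestricted ✗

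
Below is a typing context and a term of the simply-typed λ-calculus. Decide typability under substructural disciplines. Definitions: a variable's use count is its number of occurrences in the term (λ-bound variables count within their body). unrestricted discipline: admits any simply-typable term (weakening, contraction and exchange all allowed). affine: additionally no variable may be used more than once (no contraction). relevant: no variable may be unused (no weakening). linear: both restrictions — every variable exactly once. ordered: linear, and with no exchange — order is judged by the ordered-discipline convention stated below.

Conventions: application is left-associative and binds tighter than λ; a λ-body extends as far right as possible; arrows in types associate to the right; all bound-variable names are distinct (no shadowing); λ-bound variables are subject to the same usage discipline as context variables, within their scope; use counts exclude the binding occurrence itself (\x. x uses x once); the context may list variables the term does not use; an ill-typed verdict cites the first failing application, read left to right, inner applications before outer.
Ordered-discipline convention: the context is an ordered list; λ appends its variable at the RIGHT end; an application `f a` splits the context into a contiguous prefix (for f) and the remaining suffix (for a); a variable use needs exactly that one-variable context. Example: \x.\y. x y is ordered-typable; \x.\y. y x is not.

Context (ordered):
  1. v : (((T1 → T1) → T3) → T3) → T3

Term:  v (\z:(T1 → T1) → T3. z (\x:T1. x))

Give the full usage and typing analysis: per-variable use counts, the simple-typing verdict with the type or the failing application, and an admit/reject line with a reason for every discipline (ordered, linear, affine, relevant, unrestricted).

usage: v=1, z (λ-bound)=1, x (λ-bound)=1
left-to-right use order: v, z, x
typing: well-typed — term : T3
ordered ✓ (one use each (v, z, x); ordered split holds)
linear ✓ (exactly-once usage across v, z, x)
affine ✓ (no duplicate uses among v, z, x)
relevant ✓ (every one of v, z, x appears)
unrestricted ✓ (well-typed at T3; no restrictions here)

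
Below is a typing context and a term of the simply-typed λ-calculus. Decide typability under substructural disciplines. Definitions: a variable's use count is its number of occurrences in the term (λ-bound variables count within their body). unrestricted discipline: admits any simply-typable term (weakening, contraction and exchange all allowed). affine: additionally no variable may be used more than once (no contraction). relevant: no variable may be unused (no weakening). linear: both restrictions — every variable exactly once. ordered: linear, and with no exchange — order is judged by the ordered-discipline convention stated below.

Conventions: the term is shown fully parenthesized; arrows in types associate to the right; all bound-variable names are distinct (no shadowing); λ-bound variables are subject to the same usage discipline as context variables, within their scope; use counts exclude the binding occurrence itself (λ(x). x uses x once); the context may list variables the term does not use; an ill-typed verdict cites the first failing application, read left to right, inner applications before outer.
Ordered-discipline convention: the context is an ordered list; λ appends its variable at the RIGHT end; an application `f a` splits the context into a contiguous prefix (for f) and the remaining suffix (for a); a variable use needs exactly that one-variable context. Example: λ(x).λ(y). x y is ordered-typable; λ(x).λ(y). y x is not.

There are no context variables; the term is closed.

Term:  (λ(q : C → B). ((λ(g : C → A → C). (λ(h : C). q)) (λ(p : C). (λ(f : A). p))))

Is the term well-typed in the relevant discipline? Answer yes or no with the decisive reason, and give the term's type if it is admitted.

no — g, h, f left unused
usage: q (bound) ×1; g (bound) ×0; h (bound) ×0; p (bound) ×1; f (bound) ×0
use order (left to right): q, p
typing: ✓ — (C → B) → C → C → B
all disciplines: ordered ✗ · linear ✗ · affine ✓ · relevant ✗ · unrestricted ✓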